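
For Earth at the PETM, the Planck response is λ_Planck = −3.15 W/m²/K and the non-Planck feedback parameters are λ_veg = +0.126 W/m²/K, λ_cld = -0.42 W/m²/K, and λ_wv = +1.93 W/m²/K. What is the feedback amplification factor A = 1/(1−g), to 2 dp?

Convert to gains: g_veg = 0.126/3.15 = 0.04; g_cld = -0.42/3.15 = -0.1333; g_wv = 1.93/3.15 = 0.6127.
Total gain g = 0.5194.
A = 1/(1 − 0.5194) = 2.08.

2.08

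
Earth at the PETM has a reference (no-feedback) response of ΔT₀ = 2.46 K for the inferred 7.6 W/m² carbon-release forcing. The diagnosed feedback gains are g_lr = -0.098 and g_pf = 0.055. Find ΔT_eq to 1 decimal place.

Total gain g = -0.098 + 0.055 = -0.043.
Amplification A = 1/(1 + 0.043) = 0.9588.
ΔT = 2.46 × 0.9588 = 2.4 K.

2.4 K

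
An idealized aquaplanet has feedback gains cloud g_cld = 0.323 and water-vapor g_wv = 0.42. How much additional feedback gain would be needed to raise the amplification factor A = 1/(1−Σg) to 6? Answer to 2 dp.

Current total gain = 0.743.
Target gain for A = 6: g* = 1 − 1/6 = 0.8333.
Additional gain needed = 0.8333 − 0.743 = 0.09.

0.09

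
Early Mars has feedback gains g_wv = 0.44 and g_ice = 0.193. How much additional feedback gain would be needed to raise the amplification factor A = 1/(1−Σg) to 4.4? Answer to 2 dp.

0.14

Current total gain = 0.633.
Target gain for A = 4.4: g* = 1 − 1/4.4 = 0.7727.
Additional gain needed = 0.7727 − 0.633 = 0.14.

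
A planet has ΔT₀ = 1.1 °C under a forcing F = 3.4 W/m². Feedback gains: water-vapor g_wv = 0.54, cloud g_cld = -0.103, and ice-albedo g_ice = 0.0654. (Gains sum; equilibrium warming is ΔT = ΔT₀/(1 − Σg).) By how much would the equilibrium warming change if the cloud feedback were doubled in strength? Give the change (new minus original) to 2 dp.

Original: g = 0.5024, ΔT = 1.1/(1−0.5024) = 2.2106 °C.
With doubled cloud: g' = 0.3994, ΔT' = 1.1/(1−0.3994) = 1.8315 °C.
Change = 1.8315 − 2.2106 = -0.38 °C.

-0.38 °C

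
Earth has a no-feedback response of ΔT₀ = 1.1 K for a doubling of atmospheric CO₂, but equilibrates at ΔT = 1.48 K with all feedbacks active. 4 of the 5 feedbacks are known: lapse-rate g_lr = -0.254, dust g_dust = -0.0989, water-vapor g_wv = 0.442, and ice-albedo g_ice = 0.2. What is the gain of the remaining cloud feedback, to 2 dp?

Amplification A = ΔT/ΔT₀ = 1.48/1.1 = 1.345.
Total gain g = 1 − 1/A = 1 − 1/1.345 = 0.2565.
Known gains sum to -0.254 − 0.0989 + 0.442 + 0.2 = 0.2891.
g_cld = 0.2565 − 0.2891 = -0.03.

-0.03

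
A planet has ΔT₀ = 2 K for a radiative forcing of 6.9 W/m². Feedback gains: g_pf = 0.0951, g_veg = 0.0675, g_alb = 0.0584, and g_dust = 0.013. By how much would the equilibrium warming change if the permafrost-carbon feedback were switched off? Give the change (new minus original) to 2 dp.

Original: g = 0.234, ΔT = 2/(1−0.234) = 2.6110 K.
Without permafrost-carbon: g' = 0.1389, ΔT' = 2/(1−0.1389) = 2.3226 K.
Change = 2.3226 − 2.6110 = -0.29 K.

-0.29 K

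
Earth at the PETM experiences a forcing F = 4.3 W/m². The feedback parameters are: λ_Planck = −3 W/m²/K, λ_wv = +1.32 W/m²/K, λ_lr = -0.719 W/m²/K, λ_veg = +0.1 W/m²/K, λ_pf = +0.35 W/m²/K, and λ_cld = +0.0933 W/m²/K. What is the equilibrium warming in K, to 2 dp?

Net feedback parameter λ = (−3) + (+1.32) + (-0.719) + (+0.1) + (+0.35) + (+0.0933) = -1.8557 W/m²/K.
ΔT = −F/λ = −4.3/(-1.8557) = 2.32 K.

2.32 K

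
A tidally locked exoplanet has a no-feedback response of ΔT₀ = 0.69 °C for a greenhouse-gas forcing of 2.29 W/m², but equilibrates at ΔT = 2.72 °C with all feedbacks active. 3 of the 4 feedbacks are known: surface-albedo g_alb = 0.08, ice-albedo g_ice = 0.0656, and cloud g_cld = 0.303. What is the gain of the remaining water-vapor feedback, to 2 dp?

0.30

Amplification A = ΔT/ΔT₀ = 2.72/0.69 = 3.942.
Total gain g = 1 − 1/A = 1 − 1/3.942 = 0.7463.
Known gains sum to 0.08 + 0.0656 + 0.303 = 0.4486.
g_wv = 0.7463 − 0.4486 = 0.30.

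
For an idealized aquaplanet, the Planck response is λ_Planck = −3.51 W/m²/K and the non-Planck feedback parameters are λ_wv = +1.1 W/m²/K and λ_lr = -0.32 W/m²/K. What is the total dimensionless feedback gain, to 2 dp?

Convert to gains: g_wv = 1.1/3.51 = 0.3134; g_lr = -0.32/3.51 = -0.09117.
Total gain g = 0.22223.

0.22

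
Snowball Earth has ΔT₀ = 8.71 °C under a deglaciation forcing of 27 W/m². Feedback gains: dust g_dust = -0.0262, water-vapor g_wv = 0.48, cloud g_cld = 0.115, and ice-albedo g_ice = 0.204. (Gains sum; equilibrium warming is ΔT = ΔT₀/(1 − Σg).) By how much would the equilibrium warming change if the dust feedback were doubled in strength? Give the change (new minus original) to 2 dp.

Original: g = 0.7728, ΔT = 8.71/(1−0.7728) = 38.3363 °C.
With doubled dust: g' = 0.7466, ΔT' = 8.71/(1−0.7466) = 34.3725 °C.
Change = 34.3725 − 38.3363 = -3.96 °C.

-3.96 °C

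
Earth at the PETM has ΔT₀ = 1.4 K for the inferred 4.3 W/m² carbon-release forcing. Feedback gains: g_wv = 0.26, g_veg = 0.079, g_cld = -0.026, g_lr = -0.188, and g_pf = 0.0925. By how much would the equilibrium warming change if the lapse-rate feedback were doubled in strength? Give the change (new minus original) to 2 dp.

-0.35 K

Original: g = 0.2175, ΔT = 1.4/(1−0.2175) = 1.7891 K.
With doubled lapse-rate: g' = 0.0295, ΔT' = 1.4/(1−0.0295) = 1.4426 K.
Change = 1.4426 − 1.7891 = -0.35 K.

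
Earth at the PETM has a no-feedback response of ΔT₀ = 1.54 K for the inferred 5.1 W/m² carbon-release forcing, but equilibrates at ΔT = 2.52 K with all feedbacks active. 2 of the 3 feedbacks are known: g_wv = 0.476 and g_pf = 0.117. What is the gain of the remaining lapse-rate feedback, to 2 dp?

Amplification A = ΔT/ΔT₀ = 2.52/1.54 = 1.636.
Total gain g = 1 − 1/A = 1 − 1/1.636 = 0.3888.
Known gains sum to 0.476 + 0.117 = 0.593.
g_lr = 0.3888 − 0.593 = -0.20.

-0.20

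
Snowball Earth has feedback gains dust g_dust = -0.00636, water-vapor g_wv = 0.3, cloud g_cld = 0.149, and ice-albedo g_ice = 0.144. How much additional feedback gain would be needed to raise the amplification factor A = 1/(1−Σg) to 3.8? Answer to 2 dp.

Current total gain = 0.58664.
Target gain for A = 3.8: g* = 1 − 1/3.8 = 0.7368.
Additional gain needed = 0.7368 − 0.58664 = 0.15.

0.15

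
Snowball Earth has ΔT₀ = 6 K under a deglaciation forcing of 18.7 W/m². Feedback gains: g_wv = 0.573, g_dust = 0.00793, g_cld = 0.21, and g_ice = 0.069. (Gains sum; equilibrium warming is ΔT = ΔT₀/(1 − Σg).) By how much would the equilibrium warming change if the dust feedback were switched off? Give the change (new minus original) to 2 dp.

-2.30 K

Original: g = 0.85993, ΔT = 6/(1−0.85993) = 42.8357 K.
Without dust: g' = 0.852, ΔT' = 6/(1−0.852) = 40.5405 K.
Change = 40.5405 − 42.8357 = -2.30 K.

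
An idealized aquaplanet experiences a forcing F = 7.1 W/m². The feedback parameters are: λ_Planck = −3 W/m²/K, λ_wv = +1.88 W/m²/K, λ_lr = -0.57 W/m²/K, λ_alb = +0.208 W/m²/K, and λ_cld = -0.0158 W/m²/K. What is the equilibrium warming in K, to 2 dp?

4.74 K

Net feedback parameter λ = (−3) + (+1.88) + (-0.57) + (+0.208) + (-0.0158) = -1.4978 W/m²/K.
ΔT = −F/λ = −7.1/(-1.4978) = 4.74 K.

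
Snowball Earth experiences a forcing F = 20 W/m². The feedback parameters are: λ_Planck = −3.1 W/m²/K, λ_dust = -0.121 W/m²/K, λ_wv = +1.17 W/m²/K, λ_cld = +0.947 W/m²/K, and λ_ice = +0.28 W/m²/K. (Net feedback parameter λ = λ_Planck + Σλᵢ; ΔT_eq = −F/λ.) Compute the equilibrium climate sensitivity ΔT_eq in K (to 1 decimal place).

24.3 K

Net feedback parameter λ = (−3.1) + (-0.121) + (+1.17) + (+0.947) + (+0.28) = -0.824 W/m²/K.
ΔT = −F/λ = −20/(-0.824) = 24.3 K.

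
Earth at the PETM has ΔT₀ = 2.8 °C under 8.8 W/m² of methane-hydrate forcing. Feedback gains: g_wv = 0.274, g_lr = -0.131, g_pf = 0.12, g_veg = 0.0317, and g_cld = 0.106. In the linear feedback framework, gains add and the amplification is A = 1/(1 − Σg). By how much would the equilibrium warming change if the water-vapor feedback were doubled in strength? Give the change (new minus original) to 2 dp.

3.94 °C

Original: g = 0.4007, ΔT = 2.8/(1−0.4007) = 4.6721 °C.
With doubled water-vapor: g' = 0.6747, ΔT' = 2.8/(1−0.6747) = 8.6074 °C.
Change = 8.6074 − 4.6721 = 3.94 °C.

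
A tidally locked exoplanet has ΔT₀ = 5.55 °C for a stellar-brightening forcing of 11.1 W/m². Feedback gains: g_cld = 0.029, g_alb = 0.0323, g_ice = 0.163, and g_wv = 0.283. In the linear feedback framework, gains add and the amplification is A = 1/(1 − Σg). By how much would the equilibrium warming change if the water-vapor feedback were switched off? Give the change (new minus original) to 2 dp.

-4.11 °C

Original: g = 0.5073, ΔT = 5.55/(1−0.5073) = 11.2645 °C.
Without water-vapor: g' = 0.2243, ΔT' = 5.55/(1−0.2243) = 7.1548 °C.
Change = 7.1548 − 11.2645 = -4.11 °C.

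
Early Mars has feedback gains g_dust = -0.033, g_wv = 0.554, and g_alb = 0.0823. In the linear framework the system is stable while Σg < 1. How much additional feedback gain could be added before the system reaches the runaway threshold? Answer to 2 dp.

0.40

Current total gain = -0.033 + 0.554 + 0.0823 = 0.6033.
Margin to runaway = 1 − 0.6033 = 0.40.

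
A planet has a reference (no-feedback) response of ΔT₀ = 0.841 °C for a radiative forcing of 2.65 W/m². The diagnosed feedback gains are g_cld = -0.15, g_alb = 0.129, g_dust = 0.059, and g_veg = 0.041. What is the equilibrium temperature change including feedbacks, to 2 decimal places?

0.91 °C

Total gain g = -0.15 + 0.129 + 0.059 + 0.041 = 0.079.
Amplification A = 1/(1 − 0.079) = 1.086.
ΔT = 0.841 × 1.086 = 0.91 °C.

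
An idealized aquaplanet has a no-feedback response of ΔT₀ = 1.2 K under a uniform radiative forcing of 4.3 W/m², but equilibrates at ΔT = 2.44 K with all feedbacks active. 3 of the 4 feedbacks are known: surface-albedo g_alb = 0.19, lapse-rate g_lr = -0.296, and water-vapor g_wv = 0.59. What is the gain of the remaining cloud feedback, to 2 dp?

Amplification A = ΔT/ΔT₀ = 2.44/1.2 = 2.033.
Total gain g = 1 − 1/A = 1 − 1/2.033 = 0.5081.
Known gains sum to 0.19 − 0.296 + 0.59 = 0.484.
g_cld = 0.5081 − 0.484 = 0.02.

0.02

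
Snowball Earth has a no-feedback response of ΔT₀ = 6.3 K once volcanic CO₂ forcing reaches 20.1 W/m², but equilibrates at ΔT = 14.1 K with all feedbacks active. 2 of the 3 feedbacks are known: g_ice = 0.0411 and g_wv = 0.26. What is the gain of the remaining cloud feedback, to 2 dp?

Amplification A = ΔT/ΔT₀ = 14.1/6.3 = 2.238.
Total gain g = 1 − 1/A = 1 − 1/2.238 = 0.5532.
Known gains sum to 0.0411 + 0.26 = 0.3011.
g_cld = 0.5532 − 0.3011 = 0.25.

0.25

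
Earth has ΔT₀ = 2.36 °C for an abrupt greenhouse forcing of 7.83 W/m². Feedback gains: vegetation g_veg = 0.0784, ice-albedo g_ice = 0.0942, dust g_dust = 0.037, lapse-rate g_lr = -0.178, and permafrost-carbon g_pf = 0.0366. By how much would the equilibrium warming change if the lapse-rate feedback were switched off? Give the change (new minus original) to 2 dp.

Original: g = 0.0682, ΔT = 2.36/(1−0.0682) = 2.5327 °C.
Without lapse-rate: g' = 0.2462, ΔT' = 2.36/(1−0.2462) = 3.1308 °C.
Change = 3.1308 − 2.5327 = 0.60 °C.

0.60 °C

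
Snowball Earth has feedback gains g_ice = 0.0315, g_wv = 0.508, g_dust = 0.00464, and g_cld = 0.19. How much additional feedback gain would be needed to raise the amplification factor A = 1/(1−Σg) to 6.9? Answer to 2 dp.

0.12

Current total gain = 0.73414.
Target gain for A = 6.9: g* = 1 − 1/6.9 = 0.8551.
Additional gain needed = 0.8551 − 0.73414 = 0.12.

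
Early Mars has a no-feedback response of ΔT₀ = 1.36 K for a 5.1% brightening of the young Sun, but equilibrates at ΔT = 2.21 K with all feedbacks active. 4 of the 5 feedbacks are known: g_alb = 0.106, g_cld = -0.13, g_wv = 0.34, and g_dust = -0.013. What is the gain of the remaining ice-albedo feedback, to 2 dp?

0.08

Amplification A = ΔT/ΔT₀ = 2.21/1.36 = 1.625.
Total gain g = 1 − 1/A = 1 − 1/1.625 = 0.3846.
Known gains sum to 0.106 − 0.13 + 0.34 − 0.013 = 0.303.
g_ice = 0.3846 − 0.303 = 0.08.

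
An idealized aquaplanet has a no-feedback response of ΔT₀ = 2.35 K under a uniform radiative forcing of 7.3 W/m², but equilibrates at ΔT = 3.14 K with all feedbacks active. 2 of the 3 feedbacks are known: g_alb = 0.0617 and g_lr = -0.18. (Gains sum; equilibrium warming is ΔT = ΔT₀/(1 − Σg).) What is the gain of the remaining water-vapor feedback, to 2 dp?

Amplification A = ΔT/ΔT₀ = 3.14/2.35 = 1.336.
Total gain g = 1 − 1/A = 1 − 1/1.336 = 0.2515.
Known gains sum to 0.0617 − 0.18 = -0.1183.
g_wv = 0.2515 + 0.1183 = 0.37.

0.37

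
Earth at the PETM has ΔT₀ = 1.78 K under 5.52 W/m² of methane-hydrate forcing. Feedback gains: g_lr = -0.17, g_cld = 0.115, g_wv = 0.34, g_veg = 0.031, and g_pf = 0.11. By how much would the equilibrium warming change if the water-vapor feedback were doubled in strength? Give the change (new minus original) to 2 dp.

Original: g = 0.426, ΔT = 1.78/(1−0.426) = 3.1010 K.
With doubled water-vapor: g' = 0.766, ΔT' = 1.78/(1−0.766) = 7.6068 K.
Change = 7.6068 − 3.1010 = 4.51 K.

4.51 K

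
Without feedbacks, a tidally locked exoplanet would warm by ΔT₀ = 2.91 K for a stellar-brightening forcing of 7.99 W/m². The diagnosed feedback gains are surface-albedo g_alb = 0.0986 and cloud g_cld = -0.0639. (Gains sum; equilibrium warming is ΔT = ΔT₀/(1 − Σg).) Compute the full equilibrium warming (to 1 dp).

Total gain g = 0.0986 − 0.0639 = 0.0347.
Amplification A = 1/(1 − 0.0347) = 1.036.
ΔT = 2.91 × 1.036 = 3.0 K.

3.0 K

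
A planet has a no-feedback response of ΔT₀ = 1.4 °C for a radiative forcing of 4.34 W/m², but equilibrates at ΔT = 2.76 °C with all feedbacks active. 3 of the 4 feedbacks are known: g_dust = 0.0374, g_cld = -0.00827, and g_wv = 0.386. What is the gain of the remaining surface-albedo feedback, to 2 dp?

Amplification A = ΔT/ΔT₀ = 2.76/1.4 = 1.971.
Total gain g = 1 − 1/A = 1 − 1/1.971 = 0.4926.
Known gains sum to 0.0374 − 0.00827 + 0.386 = 0.41513.
g_alb = 0.4926 − 0.41513 = 0.08.

0.08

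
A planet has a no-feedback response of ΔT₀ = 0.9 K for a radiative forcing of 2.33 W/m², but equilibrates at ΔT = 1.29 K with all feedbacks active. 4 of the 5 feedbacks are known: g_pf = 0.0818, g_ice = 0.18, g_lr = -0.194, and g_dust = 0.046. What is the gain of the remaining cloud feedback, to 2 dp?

Amplification A = ΔT/ΔT₀ = 1.29/0.9 = 1.433.
Total gain g = 1 − 1/A = 1 − 1/1.433 = 0.3022.
Known gains sum to 0.0818 + 0.18 − 0.194 + 0.046 = 0.1138.
g_cld = 0.3022 − 0.1138 = 0.19.

0.19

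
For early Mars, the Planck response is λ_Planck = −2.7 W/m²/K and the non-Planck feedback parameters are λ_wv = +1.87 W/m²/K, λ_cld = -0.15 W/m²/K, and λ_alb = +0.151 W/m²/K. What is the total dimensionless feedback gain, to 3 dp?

Convert to gains: g_wv = 1.87/2.7 = 0.6926; g_cld = -0.15/2.7 = -0.05556; g_alb = 0.151/2.7 = 0.05593.
Total gain g = 0.69297.

0.693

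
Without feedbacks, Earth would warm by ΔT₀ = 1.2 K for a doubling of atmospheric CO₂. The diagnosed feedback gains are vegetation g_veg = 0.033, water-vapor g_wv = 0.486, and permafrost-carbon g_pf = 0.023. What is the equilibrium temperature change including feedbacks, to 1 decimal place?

Total gain g = 0.033 + 0.486 + 0.023 = 0.542.
Amplification A = 1/(1 − 0.542) = 2.183.
ΔT = 1.2 × 2.183 = 2.6 K.

2.6 K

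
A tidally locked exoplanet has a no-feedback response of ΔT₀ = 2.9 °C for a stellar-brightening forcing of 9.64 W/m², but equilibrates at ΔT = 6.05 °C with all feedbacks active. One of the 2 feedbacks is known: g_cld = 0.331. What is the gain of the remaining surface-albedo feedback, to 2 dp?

0.19

Amplification A = ΔT/ΔT₀ = 6.05/2.9 = 2.086.
Total gain g = 1 − 1/A = 1 − 1/2.086 = 0.5206.
The known gain is 0.331.
g_alb = 0.5206 − 0.331 = 0.19.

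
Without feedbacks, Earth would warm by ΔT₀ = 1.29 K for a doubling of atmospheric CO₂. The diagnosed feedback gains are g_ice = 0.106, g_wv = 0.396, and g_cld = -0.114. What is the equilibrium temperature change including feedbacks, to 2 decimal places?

2.11 K

Total gain g = 0.106 + 0.396 − 0.114 = 0.388.
Amplification A = 1/(1 − 0.388) = 1.634.
ΔT = 1.29 × 1.634 = 2.11 K.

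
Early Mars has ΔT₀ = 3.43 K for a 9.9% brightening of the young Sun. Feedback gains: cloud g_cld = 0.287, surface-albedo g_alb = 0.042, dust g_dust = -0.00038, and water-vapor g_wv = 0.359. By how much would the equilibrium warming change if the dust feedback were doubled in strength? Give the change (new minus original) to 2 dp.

Original: g = 0.68762, ΔT = 3.43/(1−0.68762) = 10.9802 K.
With doubled dust: g' = 0.68724, ΔT' = 3.43/(1−0.68724) = 10.9669 K.
Change = 10.9669 − 10.9802 = -0.01 K.

-0.01 K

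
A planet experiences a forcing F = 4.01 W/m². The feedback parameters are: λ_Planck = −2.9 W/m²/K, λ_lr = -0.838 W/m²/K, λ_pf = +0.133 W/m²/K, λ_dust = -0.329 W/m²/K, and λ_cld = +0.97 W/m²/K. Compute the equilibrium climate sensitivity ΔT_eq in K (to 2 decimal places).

Net feedback parameter λ = (−2.9) + (-0.838) + (+0.133) + (-0.329) + (+0.97) = -2.964 W/m²/K.
ΔT = −F/λ = −4.01/(-2.964) = 1.35 K.

1.35 K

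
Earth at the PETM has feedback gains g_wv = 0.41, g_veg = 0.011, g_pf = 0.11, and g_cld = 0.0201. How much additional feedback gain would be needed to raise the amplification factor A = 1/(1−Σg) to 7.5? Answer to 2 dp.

Current total gain = 0.5511.
Target gain for A = 7.5: g* = 1 − 1/7.5 = 0.8667.
Additional gain needed = 0.8667 − 0.5511 = 0.32.

0.32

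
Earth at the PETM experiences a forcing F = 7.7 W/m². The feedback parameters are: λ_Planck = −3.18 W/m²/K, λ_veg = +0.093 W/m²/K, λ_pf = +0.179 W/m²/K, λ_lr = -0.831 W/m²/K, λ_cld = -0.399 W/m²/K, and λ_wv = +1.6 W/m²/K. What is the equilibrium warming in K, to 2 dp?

Net feedback parameter λ = (−3.18) + (+0.093) + (+0.179) + (-0.831) + (-0.399) + (+1.6) = -2.538 W/m²/K.
ΔT = −F/λ = −7.7/(-2.538) = 3.03 K.

3.03 K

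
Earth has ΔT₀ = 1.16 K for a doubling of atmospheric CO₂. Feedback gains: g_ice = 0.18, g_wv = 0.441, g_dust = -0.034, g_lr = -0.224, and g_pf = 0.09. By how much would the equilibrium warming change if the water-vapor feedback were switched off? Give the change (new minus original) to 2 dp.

-0.95 K

Original: g = 0.453, ΔT = 1.16/(1−0.453) = 2.1207 K.
Without water-vapor: g' = 0.012, ΔT' = 1.16/(1−0.012) = 1.1741 K.
Change = 1.1741 − 2.1207 = -0.95 K.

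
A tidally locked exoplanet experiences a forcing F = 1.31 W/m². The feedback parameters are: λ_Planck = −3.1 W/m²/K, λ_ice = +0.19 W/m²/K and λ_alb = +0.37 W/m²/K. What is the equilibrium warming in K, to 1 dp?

0.5 K

Net feedback parameter λ = (−3.1) + (+0.19) + (+0.37) = -2.54 W/m²/K.
ΔT = −F/λ = −1.31/(-2.54) = 0.5 K.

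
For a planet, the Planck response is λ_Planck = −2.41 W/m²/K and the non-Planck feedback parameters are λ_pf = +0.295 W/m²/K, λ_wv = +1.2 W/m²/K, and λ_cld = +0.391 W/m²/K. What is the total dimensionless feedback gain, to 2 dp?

Convert to gains: g_pf = 0.295/2.41 = 0.1224; g_wv = 1.2/2.41 = 0.4979; g_cld = 0.391/2.41 = 0.1622.
Total gain g = 0.7825.

0.78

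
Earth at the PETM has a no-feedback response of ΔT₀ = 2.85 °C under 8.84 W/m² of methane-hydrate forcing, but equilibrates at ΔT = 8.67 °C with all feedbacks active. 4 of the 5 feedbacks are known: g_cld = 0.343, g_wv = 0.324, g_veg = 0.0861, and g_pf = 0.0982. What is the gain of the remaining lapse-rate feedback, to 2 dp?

Amplification A = ΔT/ΔT₀ = 8.67/2.85 = 3.042.
Total gain g = 1 − 1/A = 1 − 1/3.042 = 0.6713.
Known gains sum to 0.343 + 0.324 + 0.0861 + 0.0982 = 0.8513.
g_lr = 0.6713 − 0.8513 = -0.18.

-0.18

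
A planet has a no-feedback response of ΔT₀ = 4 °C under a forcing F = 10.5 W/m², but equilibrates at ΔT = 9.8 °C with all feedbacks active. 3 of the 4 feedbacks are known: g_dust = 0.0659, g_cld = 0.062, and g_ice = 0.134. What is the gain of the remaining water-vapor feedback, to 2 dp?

0.33

Amplification A = ΔT/ΔT₀ = 9.8/4 = 2.45.
Total gain g = 1 − 1/A = 1 − 1/2.45 = 0.5918.
Known gains sum to 0.0659 + 0.062 + 0.134 = 0.2619.
g_wv = 0.5918 − 0.2619 = 0.33.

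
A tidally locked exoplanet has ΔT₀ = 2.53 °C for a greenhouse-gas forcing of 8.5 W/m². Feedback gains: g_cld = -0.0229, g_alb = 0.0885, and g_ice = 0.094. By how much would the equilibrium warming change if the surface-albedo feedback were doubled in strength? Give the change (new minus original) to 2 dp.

Original: g = 0.1596, ΔT = 2.53/(1−0.1596) = 3.0105 °C.
With doubled surface-albedo: g' = 0.2481, ΔT' = 2.53/(1−0.2481) = 3.3648 °C.
Change = 3.3648 − 3.0105 = 0.35 °C.

0.35 °C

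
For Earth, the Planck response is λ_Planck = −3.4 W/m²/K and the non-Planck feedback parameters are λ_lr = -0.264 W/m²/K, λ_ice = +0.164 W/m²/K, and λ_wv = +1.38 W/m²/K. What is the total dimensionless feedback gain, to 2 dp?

Convert to gains: g_lr = -0.264/3.4 = -0.07765; g_ice = 0.164/3.4 = 0.04824; g_wv = 1.38/3.4 = 0.4059.
Total gain g = 0.37649.

0.38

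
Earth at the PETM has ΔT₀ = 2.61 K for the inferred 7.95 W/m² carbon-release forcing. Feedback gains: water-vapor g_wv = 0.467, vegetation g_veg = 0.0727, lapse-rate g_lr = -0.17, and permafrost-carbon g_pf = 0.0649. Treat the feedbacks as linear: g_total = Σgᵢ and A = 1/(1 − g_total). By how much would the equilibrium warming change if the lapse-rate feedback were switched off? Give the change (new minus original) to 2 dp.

1.98 K

Original: g = 0.4346, ΔT = 2.61/(1−0.4346) = 4.6162 K.
Without lapse-rate: g' = 0.6046, ΔT' = 2.61/(1−0.6046) = 6.6009 K.
Change = 6.6009 − 4.6162 = 1.98 K.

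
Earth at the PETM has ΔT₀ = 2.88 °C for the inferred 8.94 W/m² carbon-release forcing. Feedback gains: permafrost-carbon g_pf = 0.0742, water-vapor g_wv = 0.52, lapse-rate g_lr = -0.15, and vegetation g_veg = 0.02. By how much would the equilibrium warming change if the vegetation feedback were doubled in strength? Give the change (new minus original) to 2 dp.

0.21 °C

Original: g = 0.4642, ΔT = 2.88/(1−0.4642) = 5.3751 °C.
With doubled vegetation: g' = 0.4842, ΔT' = 2.88/(1−0.4842) = 5.5836 °C.
Change = 5.5836 − 5.3751 = 0.21 °C.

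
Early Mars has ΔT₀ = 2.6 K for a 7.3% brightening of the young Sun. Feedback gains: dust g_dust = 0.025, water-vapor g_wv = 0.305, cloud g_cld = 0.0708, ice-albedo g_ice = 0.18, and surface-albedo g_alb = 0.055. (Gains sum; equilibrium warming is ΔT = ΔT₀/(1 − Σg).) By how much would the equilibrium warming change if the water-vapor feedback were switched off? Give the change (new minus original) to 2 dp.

-3.25 K

Original: g = 0.6358, ΔT = 2.6/(1−0.6358) = 7.1389 K.
Without water-vapor: g' = 0.3308, ΔT' = 2.6/(1−0.3308) = 3.8852 K.
Change = 3.8852 − 7.1389 = -3.25 K.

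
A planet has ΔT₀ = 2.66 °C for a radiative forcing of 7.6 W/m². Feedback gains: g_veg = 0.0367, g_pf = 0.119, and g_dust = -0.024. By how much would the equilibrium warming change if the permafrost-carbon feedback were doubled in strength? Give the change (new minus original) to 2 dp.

Original: g = 0.1317, ΔT = 2.66/(1−0.1317) = 3.0635 °C.
With doubled permafrost-carbon: g' = 0.2507, ΔT' = 2.66/(1−0.2507) = 3.5500 °C.
Change = 3.5500 − 3.0635 = 0.49 °C.

0.49 °C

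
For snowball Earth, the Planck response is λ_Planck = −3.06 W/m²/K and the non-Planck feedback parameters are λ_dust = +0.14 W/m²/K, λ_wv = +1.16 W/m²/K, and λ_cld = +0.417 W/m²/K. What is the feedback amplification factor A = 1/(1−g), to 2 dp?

Convert to gains: g_dust = 0.14/3.06 = 0.04575; g_wv = 1.16/3.06 = 0.3791; g_cld = 0.417/3.06 = 0.1363.
Total gain g = 0.56115.
A = 1/(1 − 0.56115) = 2.28.

2.28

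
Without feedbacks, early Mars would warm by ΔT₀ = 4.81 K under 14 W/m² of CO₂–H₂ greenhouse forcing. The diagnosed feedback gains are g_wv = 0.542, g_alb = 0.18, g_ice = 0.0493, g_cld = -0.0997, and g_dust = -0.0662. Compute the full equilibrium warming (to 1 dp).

Total gain g = 0.542 + 0.18 + 0.0493 − 0.0997 − 0.0662 = 0.6054.
Amplification A = 1/(1 − 0.6054) = 2.534.
ΔT = 4.81 × 2.534 = 12.2 K.

12.2 K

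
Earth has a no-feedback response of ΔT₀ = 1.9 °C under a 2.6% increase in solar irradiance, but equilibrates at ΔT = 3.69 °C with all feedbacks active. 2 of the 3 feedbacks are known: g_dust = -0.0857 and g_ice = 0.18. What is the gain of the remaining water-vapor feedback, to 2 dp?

0.39

Amplification A = ΔT/ΔT₀ = 3.69/1.9 = 1.942.
Total gain g = 1 − 1/A = 1 − 1/1.942 = 0.4851.
Known gains sum to -0.0857 + 0.18 = 0.0943.
g_wv = 0.4851 − 0.0943 = 0.39.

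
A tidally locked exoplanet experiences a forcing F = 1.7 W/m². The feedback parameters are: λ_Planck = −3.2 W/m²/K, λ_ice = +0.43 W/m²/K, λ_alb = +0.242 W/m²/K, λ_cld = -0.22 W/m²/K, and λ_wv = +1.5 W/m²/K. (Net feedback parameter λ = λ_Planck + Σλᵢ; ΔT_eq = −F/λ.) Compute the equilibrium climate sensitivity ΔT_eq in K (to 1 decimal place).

Net feedback parameter λ = (−3.2) + (+0.43) + (+0.242) + (-0.22) + (+1.5) = -1.248 W/m²/K.
ΔT = −F/λ = −1.7/(-1.248) = 1.4 K.

1.4 K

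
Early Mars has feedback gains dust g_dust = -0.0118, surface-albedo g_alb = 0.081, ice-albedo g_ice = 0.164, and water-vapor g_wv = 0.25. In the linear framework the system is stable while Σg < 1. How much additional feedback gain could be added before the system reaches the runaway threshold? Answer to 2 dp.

0.52

Current total gain = -0.0118 + 0.081 + 0.164 + 0.25 = 0.4832.
Margin to runaway = 1 − 0.4832 = 0.52.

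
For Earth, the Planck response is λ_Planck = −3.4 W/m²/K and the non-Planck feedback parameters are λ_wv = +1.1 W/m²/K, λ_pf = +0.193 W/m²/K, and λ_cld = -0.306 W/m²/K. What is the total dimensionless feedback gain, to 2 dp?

0.29

Convert to gains: g_wv = 1.1/3.4 = 0.3235; g_pf = 0.193/3.4 = 0.05676; g_cld = -0.306/3.4 = -0.09.
Total gain g = 0.29026.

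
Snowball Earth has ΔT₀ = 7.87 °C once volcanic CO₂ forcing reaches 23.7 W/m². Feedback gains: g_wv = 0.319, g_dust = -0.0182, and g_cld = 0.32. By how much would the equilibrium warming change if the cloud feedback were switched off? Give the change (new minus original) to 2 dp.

-9.50 °C

Original: g = 0.6208, ΔT = 7.87/(1−0.6208) = 20.7542 °C.
Without cloud: g' = 0.3008, ΔT' = 7.87/(1−0.3008) = 11.2557 °C.
Change = 11.2557 − 20.7542 = -9.50 °C.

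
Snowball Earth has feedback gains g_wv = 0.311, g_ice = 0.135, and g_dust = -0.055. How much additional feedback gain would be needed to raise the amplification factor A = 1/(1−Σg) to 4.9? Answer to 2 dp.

Current total gain = 0.391.
Target gain for A = 4.9: g* = 1 − 1/4.9 = 0.7959.
Additional gain needed = 0.7959 − 0.391 = 0.40.

0.40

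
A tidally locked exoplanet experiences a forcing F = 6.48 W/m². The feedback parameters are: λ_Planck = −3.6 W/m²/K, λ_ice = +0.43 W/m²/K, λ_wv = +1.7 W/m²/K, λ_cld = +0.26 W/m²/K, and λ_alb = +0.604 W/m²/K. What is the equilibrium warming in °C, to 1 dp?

10.7 °C

Net feedback parameter λ = (−3.6) + (+0.43) + (+1.7) + (+0.26) + (+0.604) = -0.606 W/m²/K.
ΔT = −F/λ = −6.48/(-0.606) = 10.7 °C.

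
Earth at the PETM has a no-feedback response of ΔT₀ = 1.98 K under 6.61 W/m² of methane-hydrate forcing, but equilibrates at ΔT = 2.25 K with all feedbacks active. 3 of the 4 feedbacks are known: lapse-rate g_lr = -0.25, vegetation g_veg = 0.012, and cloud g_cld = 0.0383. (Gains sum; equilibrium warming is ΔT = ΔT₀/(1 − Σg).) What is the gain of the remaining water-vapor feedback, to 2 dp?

Amplification A = ΔT/ΔT₀ = 2.25/1.98 = 1.136.
Total gain g = 1 − 1/A = 1 − 1/1.136 = 0.1197.
Known gains sum to -0.25 + 0.012 + 0.0383 = -0.1997.
g_wv = 0.1197 + 0.1997 = 0.32.

0.32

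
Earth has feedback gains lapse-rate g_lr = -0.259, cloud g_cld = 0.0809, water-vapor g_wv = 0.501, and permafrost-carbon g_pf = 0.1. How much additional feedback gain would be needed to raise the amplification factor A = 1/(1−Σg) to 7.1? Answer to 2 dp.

Current total gain = 0.4229.
Target gain for A = 7.1: g* = 1 − 1/7.1 = 0.8592.
Additional gain needed = 0.8592 − 0.4229 = 0.44.

0.44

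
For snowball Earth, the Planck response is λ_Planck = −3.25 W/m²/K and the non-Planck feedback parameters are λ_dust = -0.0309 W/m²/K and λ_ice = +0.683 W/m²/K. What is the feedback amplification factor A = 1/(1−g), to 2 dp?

Convert to gains: g_dust = -0.0309/3.25 = -0.009508; g_ice = 0.683/3.25 = 0.2102.
Total gain g = 0.200692.
A = 1/(1 − 0.200692) = 1.25.

1.25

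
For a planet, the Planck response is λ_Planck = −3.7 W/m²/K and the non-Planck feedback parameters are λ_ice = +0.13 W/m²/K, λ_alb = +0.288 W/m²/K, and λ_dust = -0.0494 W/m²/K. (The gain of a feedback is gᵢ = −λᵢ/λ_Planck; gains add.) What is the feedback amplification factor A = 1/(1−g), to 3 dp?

1.111

Convert to gains: g_ice = 0.13/3.7 = 0.03514; g_alb = 0.288/3.7 = 0.07784; g_dust = -0.0494/3.7 = -0.01335.
Total gain g = 0.09963.
A = 1/(1 − 0.09963) = 1.111.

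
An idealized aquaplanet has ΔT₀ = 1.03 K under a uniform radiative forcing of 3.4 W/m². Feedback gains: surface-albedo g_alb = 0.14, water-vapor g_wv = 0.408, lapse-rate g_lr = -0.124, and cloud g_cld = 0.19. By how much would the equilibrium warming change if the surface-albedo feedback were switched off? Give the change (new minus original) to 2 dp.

Original: g = 0.614, ΔT = 1.03/(1−0.614) = 2.6684 K.
Without surface-albedo: g' = 0.474, ΔT' = 1.03/(1−0.474) = 1.9582 K.
Change = 1.9582 − 2.6684 = -0.71 K.

-0.71 K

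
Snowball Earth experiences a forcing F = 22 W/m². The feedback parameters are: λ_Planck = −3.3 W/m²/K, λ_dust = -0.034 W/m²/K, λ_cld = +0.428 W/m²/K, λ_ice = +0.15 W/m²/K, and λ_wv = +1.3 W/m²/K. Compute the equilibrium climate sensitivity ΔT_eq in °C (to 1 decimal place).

15.1 °C

Net feedback parameter λ = (−3.3) + (-0.034) + (+0.428) + (+0.15) + (+1.3) = -1.456 W/m²/K.
ΔT = −F/λ = −22/(-1.456) = 15.1 °C.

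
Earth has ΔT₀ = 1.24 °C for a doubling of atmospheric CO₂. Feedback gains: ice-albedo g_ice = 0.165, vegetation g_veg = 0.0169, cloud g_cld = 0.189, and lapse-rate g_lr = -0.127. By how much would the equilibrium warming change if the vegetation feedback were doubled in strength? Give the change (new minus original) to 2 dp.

0.04 °C

Original: g = 0.2439, ΔT = 1.24/(1−0.2439) = 1.6400 °C.
With doubled vegetation: g' = 0.2608, ΔT' = 1.24/(1−0.2608) = 1.6775 °C.
Change = 1.6775 − 1.6400 = 0.04 °C.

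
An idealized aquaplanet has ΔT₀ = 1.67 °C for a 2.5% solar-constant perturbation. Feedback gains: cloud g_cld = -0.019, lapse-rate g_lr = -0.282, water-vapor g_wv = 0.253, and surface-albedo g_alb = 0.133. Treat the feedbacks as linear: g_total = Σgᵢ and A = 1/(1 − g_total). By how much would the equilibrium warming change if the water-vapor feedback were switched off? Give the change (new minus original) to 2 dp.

-0.40 °C

Original: g = 0.085, ΔT = 1.67/(1−0.085) = 1.8251 °C.
Without water-vapor: g' = -0.168, ΔT' = 1.67/(1+0.168) = 1.4298 °C.
Change = 1.4298 − 1.8251 = -0.40 °C.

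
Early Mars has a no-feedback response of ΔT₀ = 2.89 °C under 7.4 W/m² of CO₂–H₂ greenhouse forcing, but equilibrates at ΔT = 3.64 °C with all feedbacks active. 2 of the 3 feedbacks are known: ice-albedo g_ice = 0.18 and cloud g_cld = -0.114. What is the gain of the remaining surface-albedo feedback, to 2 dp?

0.14

Amplification A = ΔT/ΔT₀ = 3.64/2.89 = 1.26.
Total gain g = 1 − 1/A = 1 − 1/1.26 = 0.2063.
Known gains sum to 0.18 − 0.114 = 0.066.
g_alb = 0.2063 − 0.066 = 0.14.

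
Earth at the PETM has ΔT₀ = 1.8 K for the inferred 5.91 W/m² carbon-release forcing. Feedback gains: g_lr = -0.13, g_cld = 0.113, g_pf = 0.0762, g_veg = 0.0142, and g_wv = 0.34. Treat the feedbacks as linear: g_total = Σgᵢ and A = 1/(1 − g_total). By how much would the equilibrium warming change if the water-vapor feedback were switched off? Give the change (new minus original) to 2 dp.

Original: g = 0.4134, ΔT = 1.8/(1−0.4134) = 3.0685 K.
Without water-vapor: g' = 0.0734, ΔT' = 1.8/(1−0.0734) = 1.9426 K.
Change = 1.9426 − 3.0685 = -1.13 K.

-1.13 K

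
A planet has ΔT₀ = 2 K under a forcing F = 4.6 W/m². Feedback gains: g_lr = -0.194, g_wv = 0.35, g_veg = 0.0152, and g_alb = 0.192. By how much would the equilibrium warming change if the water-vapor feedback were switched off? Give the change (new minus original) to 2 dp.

Original: g = 0.3632, ΔT = 2/(1−0.3632) = 3.1407 K.
Without water-vapor: g' = 0.0132, ΔT' = 2/(1−0.0132) = 2.0268 K.
Change = 2.0268 − 3.1407 = -1.11 K.

-1.11 K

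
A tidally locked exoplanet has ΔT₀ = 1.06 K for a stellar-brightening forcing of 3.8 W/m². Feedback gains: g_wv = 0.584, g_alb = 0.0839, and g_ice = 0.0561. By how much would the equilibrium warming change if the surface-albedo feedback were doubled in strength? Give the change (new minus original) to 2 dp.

Original: g = 0.724, ΔT = 1.06/(1−0.724) = 3.8406 K.
With doubled surface-albedo: g' = 0.8079, ΔT' = 1.06/(1−0.8079) = 5.5180 K.
Change = 5.5180 − 3.8406 = 1.68 K.

1.68 K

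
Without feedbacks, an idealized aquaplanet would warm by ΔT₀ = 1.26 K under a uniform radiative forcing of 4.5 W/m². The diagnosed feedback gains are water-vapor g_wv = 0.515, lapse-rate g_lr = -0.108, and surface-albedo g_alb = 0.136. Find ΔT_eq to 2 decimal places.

2.76 K

Total gain g = 0.515 − 0.108 + 0.136 = 0.543.
Amplification A = 1/(1 − 0.543) = 2.188.
ΔT = 1.26 × 2.188 = 2.76 K.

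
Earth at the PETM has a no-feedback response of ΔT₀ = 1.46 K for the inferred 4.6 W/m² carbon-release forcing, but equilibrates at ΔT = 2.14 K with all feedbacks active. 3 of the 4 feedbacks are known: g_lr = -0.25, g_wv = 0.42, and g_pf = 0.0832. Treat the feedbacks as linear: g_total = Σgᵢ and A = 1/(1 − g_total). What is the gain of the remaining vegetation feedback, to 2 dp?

0.06

Amplification A = ΔT/ΔT₀ = 2.14/1.46 = 1.466.
Total gain g = 1 − 1/A = 1 − 1/1.466 = 0.3179.
Known gains sum to -0.25 + 0.42 + 0.0832 = 0.2532.
g_veg = 0.3179 − 0.2532 = 0.06.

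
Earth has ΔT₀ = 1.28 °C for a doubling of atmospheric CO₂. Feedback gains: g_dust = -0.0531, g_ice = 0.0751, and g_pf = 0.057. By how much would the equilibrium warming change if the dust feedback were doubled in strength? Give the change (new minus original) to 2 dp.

Original: g = 0.079, ΔT = 1.28/(1−0.079) = 1.3898 °C.
With doubled dust: g' = 0.0259, ΔT' = 1.28/(1−0.0259) = 1.3140 °C.
Change = 1.3140 − 1.3898 = -0.08 °C.

-0.08 °C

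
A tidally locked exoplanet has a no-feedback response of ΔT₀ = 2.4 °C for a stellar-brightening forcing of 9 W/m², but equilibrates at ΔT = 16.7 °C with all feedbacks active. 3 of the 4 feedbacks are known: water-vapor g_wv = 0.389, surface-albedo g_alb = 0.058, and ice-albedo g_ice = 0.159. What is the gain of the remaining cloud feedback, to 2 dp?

Amplification A = ΔT/ΔT₀ = 16.7/2.4 = 6.958.
Total gain g = 1 − 1/A = 1 − 1/6.958 = 0.8563.
Known gains sum to 0.389 + 0.058 + 0.159 = 0.606.
g_cld = 0.8563 − 0.606 = 0.25.

0.25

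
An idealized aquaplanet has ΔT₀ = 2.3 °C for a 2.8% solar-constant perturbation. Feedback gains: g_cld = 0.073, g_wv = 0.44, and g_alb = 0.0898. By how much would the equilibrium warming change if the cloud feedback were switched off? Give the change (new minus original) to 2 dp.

-0.90 °C

Original: g = 0.6028, ΔT = 2.3/(1−0.6028) = 5.7905 °C.
Without cloud: g' = 0.5298, ΔT' = 2.3/(1−0.5298) = 4.8915 °C.
Change = 4.8915 − 5.7905 = -0.90 °C.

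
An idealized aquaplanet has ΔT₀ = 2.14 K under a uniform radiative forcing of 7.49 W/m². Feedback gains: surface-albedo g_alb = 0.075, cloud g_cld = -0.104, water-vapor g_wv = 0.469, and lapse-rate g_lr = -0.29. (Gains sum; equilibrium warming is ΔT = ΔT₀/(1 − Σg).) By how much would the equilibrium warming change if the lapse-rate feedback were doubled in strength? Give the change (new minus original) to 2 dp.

Original: g = 0.15, ΔT = 2.14/(1−0.15) = 2.5176 K.
With doubled lapse-rate: g' = -0.14, ΔT' = 2.14/(1+0.14) = 1.8772 K.
Change = 1.8772 − 2.5176 = -0.64 K.

-0.64 K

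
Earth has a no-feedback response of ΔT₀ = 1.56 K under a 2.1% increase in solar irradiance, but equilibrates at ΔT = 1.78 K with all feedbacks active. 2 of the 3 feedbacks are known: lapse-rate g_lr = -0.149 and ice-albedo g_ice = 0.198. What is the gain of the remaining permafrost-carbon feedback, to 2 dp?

Amplification A = ΔT/ΔT₀ = 1.78/1.56 = 1.141.
Total gain g = 1 − 1/A = 1 − 1/1.141 = 0.1236.
Known gains sum to -0.149 + 0.198 = 0.049.
g_pf = 0.1236 − 0.049 = 0.07.

0.07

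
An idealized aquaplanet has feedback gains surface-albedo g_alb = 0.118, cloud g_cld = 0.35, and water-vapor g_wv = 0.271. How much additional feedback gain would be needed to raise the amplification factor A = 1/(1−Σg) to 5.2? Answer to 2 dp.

0.07

Current total gain = 0.739.
Target gain for A = 5.2: g* = 1 − 1/5.2 = 0.8077.
Additional gain needed = 0.8077 − 0.739 = 0.07.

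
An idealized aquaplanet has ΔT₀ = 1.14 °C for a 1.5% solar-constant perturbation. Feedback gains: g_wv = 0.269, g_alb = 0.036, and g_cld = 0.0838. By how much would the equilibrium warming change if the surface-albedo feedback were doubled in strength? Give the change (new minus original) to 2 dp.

0.12 °C

Original: g = 0.3888, ΔT = 1.14/(1−0.3888) = 1.8652 °C.
With doubled surface-albedo: g' = 0.4248, ΔT' = 1.14/(1−0.4248) = 1.9819 °C.
Change = 1.9819 − 1.8652 = 0.12 °C.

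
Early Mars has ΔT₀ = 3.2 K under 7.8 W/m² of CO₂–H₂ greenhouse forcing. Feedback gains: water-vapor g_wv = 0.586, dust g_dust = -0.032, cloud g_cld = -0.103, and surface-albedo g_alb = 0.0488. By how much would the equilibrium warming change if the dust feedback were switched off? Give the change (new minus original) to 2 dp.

0.44 K

Original: g = 0.4998, ΔT = 3.2/(1−0.4998) = 6.3974 K.
Without dust: g' = 0.5318, ΔT' = 3.2/(1−0.5318) = 6.8347 K.
Change = 6.8347 − 6.3974 = 0.44 K.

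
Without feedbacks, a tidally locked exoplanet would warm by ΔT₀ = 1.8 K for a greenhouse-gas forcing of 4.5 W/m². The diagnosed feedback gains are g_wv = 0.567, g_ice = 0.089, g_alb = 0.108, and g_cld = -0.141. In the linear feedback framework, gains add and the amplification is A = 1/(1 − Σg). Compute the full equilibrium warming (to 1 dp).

Total gain g = 0.567 + 0.089 + 0.108 − 0.141 = 0.623.
Amplification A = 1/(1 − 0.623) = 2.653.
ΔT = 1.8 × 2.653 = 4.8 K.

4.8 K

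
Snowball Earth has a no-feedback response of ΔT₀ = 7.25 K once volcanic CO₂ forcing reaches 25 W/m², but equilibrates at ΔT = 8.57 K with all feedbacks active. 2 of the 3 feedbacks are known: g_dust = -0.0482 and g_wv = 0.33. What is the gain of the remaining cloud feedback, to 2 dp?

-0.13

Amplification A = ΔT/ΔT₀ = 8.57/7.25 = 1.182.
Total gain g = 1 − 1/A = 1 − 1/1.182 = 0.154.
Known gains sum to -0.0482 + 0.33 = 0.2818.
g_cld = 0.154 − 0.2818 = -0.13.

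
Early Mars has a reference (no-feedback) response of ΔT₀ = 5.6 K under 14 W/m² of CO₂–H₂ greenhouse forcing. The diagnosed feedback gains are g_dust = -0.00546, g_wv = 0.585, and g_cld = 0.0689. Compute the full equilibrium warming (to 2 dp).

Total gain g = -0.00546 + 0.585 + 0.0689 = 0.64844.
Amplification A = 1/(1 − 0.64844) = 2.844.
ΔT = 5.6 × 2.844 = 15.93 K.

15.93 K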